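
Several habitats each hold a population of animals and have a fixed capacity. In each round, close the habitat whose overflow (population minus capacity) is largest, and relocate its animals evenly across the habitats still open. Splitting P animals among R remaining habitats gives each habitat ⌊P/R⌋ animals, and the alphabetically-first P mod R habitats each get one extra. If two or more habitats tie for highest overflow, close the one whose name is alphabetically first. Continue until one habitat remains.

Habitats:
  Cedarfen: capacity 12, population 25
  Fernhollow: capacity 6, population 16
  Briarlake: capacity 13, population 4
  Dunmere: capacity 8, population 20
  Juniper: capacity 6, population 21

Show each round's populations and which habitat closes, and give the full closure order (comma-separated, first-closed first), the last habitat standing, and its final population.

Round 1: Briarlake=4 Cedarfen=25 Dunmere=20 Fernhollow=16 Juniper=21 → close Juniper (overflow 15)
  21÷4 = 5 each, +1 to first 1
Round 2: Briarlake=10 Cedarfen=30 Dunmere=25 Fernhollow=21 → close Cedarfen (overflow 18)
  30÷3 = 10 each, +1 to first 0
Round 3: Briarlake=20 Dunmere=35 Fernhollow=31 → close Dunmere (overflow 27)
  35÷2 = 17 each, +1 to first 1
Round 4: Briarlake=38 Fernhollow=48 → close Fernhollow (overflow 42)
  48÷1 = 48 each, +1 to first 0

Closure order: Juniper, Cedarfen, Dunmere, Fernhollow
Last habitat: Briarlake with 86 animals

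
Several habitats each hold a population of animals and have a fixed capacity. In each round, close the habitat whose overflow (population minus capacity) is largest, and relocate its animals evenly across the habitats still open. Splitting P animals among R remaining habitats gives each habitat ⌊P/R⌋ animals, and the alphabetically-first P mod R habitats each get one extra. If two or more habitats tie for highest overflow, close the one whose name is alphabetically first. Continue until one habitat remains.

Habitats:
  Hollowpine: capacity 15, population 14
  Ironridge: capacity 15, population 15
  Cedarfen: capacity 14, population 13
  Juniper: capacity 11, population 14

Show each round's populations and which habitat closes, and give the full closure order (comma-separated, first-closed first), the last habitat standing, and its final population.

Round 1: Cedarfen=13 Hollowpine=14 Ironridge=15 Juniper=14 → close Juniper (overflow 3)
  14÷3 = 4 each, +1 to first 2
Round 2: Cedarfen=18 Hollowpine=19 Ironridge=19 → close Cedarfen (overflow 4)
  18÷2 = 9 each, +1 to first 0
Round 3: Hollowpine=28 Ironridge=28 → close Hollowpine (overflow 13)
  28÷1 = 28 each, +1 to first 0

Closure order: Juniper, Cedarfen, Hollowpine
Last habitat: Ironridge with 56 animals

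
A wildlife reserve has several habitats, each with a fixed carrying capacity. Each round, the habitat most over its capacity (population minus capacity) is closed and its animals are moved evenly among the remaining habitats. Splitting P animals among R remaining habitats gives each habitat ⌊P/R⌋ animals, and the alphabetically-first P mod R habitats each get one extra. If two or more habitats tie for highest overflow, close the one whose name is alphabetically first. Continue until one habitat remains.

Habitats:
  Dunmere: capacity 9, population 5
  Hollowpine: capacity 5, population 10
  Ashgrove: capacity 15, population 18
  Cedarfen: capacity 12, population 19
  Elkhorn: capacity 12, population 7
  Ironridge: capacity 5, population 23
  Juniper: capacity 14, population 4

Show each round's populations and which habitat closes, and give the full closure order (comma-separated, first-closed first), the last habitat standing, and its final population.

Closure order: Ironridge, Cedarfen, Hollowpine, Ashgrove, Dunmere, Elkhorn
Last habitat: Juniper with 86 animals

Round 1: Ashgrove=18 Cedarfen=19 Dunmere=5 Elkhorn=7 Hollowpine=10 Ironridge=23 Juniper=4 → close Ironridge (overflow 18)
  23÷6 = 3 each, +1 to first 5
Round 2: Ashgrove=22 Cedarfen=23 Dunmere=9 Elkhorn=11 Hollowpine=14 Juniper=7 → close Cedarfen (overflow 11)
  23÷5 = 4 each, +1 to first 3
Round 3: Ashgrove=27 Dunmere=14 Elkhorn=16 Hollowpine=18 Juniper=11 → close Hollowpine (overflow 13)
  18÷4 = 4 each, +1 to first 2
Round 4: Ashgrove=32 Dunmere=19 Elkhorn=20 Juniper=15 → close Ashgrove (overflow 17)
  32÷3 = 10 each, +1 to first 2
Round 5: Dunmere=30 Elkhorn=31 Juniper=25 → close Dunmere (overflow 21)
  30÷2 = 15 each, +1 to first 0
Round 6: Elkhorn=46 Juniper=40 → close Elkhorn (overflow 34)
  46÷1 = 46 each, +1 to first 0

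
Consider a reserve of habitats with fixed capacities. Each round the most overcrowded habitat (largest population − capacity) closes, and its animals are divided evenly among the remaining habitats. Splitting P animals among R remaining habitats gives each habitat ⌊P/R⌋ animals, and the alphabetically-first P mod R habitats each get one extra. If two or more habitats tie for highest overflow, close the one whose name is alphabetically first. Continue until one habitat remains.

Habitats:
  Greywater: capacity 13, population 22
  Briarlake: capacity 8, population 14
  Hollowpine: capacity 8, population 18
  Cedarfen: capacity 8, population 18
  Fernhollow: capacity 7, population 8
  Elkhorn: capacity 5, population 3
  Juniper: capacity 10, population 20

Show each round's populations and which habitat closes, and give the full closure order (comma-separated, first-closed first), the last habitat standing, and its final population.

Closure order: Cedarfen, Hollowpine, Juniper, Greywater, Briarlake, Fernhollow
Last habitat: Elkhorn with 103 animals

Round 1: Briarlake=14 Cedarfen=18 Elkhorn=3 Fernhollow=8 Greywater=22 Hollowpine=18 Juniper=20 → close Cedarfen (overflow 10)
  18÷6 = 3 each, +1 to first 0
Round 2: Briarlake=17 Elkhorn=6 Fernhollow=11 Greywater=25 Hollowpine=21 Juniper=23 → close Hollowpine (overflow 13)
  21÷5 = 4 each, +1 to first 1
Round 3: Briarlake=22 Elkhorn=10 Fernhollow=15 Greywater=29 Juniper=27 → close Juniper (overflow 17)
  27÷4 = 6 each, +1 to first 3
Round 4: Briarlake=29 Elkhorn=17 Fernhollow=22 Greywater=35 → close Greywater (overflow 22)
  35÷3 = 11 each, +1 to first 2
Round 5: Briarlake=41 Elkhorn=29 Fernhollow=33 → close Briarlake (overflow 33)
  41÷2 = 20 each, +1 to first 1
Round 6: Elkhorn=50 Fernhollow=53 → close Fernhollow (overflow 46)
  53÷1 = 53 each, +1 to first 0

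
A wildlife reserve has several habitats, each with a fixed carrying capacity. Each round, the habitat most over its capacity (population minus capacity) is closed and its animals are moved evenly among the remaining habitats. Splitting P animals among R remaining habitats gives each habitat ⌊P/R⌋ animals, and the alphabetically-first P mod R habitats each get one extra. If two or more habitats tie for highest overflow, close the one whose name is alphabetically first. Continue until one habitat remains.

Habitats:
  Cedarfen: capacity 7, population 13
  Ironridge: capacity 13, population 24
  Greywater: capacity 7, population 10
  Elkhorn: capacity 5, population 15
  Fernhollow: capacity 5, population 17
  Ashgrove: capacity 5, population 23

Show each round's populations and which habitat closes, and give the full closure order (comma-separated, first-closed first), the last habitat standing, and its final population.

Round 1: Ashgrove=23 Cedarfen=13 Elkhorn=15 Fernhollow=17 Greywater=10 Ironridge=24 → close Ashgrove (overflow 18)
  23÷5 = 4 each, +1 to first 3
Round 2: Cedarfen=18 Elkhorn=20 Fernhollow=22 Greywater=14 Ironridge=28 → close Fernhollow (overflow 17)
  22÷4 = 5 each, +1 to first 2
Round 3: Cedarfen=24 Elkhorn=26 Greywater=19 Ironridge=33 → close Elkhorn (overflow 21)
  26÷3 = 8 each, +1 to first 2
Round 4: Cedarfen=33 Greywater=28 Ironridge=41 → close Ironridge (overflow 28)
  41÷2 = 20 each, +1 to first 1
Round 5: Cedarfen=54 Greywater=48 → close Cedarfen (overflow 47)
  54÷1 = 54 each, +1 to first 0

Closure order: Ashgrove, Fernhollow, Elkhorn, Ironridge, Cedarfen
Last habitat: Greywater with 102 animals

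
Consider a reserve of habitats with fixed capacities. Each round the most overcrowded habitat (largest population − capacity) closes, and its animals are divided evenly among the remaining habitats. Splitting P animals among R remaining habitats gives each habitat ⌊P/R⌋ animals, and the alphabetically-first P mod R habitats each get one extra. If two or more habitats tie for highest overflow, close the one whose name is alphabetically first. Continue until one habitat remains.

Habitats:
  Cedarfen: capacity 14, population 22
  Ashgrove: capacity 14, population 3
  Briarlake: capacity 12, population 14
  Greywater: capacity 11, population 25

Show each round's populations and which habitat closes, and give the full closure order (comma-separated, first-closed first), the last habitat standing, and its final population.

Round 1: Ashgrove=3 Briarlake=14 Cedarfen=22 Greywater=25 → close Greywater (overflow 14)
  25÷3 = 8 each, +1 to first 1
Round 2: Ashgrove=12 Briarlake=22 Cedarfen=30 → close Cedarfen (overflow 16)
  30÷2 = 15 each, +1 to first 0
Round 3: Ashgrove=27 Briarlake=37 → close Briarlake (overflow 25)
  37÷1 = 37 each, +1 to first 0

Closure order: Greywater, Cedarfen, Briarlake
Last habitat: Ashgrove with 64 animals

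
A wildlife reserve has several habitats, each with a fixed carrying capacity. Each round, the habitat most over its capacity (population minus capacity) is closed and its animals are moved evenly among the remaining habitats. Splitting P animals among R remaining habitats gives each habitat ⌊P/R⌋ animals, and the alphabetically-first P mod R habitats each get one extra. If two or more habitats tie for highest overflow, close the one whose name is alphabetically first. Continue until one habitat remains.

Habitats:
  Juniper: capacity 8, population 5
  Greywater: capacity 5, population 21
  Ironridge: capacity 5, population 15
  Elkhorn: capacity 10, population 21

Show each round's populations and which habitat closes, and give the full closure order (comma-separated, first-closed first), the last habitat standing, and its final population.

Closure order: Greywater, Elkhorn, Ironridge
Last habitat: Juniper with 62 animals

Round 1: Elkhorn=21 Greywater=21 Ironridge=15 Juniper=5 → close Greywater (overflow 16)
  21÷3 = 7 each, +1 to first 0
Round 2: Elkhorn=28 Ironridge=22 Juniper=12 → close Elkhorn (overflow 18)
  28÷2 = 14 each, +1 to first 0
Round 3: Ironridge=36 Juniper=26 → close Ironridge (overflow 31)
  36÷1 = 36 each, +1 to first 0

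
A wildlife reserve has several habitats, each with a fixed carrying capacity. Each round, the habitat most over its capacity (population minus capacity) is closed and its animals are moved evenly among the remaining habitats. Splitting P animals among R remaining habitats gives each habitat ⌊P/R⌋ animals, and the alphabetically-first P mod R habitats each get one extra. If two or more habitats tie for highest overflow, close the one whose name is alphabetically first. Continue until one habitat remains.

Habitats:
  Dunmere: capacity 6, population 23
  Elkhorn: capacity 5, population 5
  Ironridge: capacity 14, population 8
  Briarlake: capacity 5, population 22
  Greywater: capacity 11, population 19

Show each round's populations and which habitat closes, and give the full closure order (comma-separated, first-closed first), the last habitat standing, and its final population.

Round 1: Briarlake=22 Dunmere=23 Elkhorn=5 Greywater=19 Ironridge=8 → close Briarlake (overflow 17)
  22÷4 = 5 each, +1 to first 2
Round 2: Dunmere=29 Elkhorn=11 Greywater=24 Ironridge=13 → close Dunmere (overflow 23)
  29÷3 = 9 each, +1 to first 2
Round 3: Elkhorn=21 Greywater=34 Ironridge=22 → close Greywater (overflow 23)
  34÷2 = 17 each, +1 to first 0
Round 4: Elkhorn=38 Ironridge=39 → close Elkhorn (overflow 33)
  38÷1 = 38 each, +1 to first 0

Closure order: Briarlake, Dunmere, Greywater, Elkhorn
Last habitat: Ironridge with 77 animals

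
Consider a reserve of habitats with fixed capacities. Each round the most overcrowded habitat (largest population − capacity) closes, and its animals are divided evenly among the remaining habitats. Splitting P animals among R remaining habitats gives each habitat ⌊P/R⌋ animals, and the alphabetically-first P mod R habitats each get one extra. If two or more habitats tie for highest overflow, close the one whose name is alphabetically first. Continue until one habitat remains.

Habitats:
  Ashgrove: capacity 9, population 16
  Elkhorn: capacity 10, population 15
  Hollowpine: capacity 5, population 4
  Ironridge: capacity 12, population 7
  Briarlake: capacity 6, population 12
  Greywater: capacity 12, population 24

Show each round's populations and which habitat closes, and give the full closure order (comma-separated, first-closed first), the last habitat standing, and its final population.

Closure order: Greywater, Ashgrove, Briarlake, Elkhorn, Hollowpine
Last habitat: Ironridge with 78 animals

Round 1: Ashgrove=16 Briarlake=12 Elkhorn=15 Greywater=24 Hollowpine=4 Ironridge=7 → close Greywater (overflow 12)
  24÷5 = 4 each, +1 to first 4
Round 2: Ashgrove=21 Briarlake=17 Elkhorn=20 Hollowpine=9 Ironridge=11 → close Ashgrove (overflow 12)
  21÷4 = 5 each, +1 to first 1
Round 3: Briarlake=23 Elkhorn=25 Hollowpine=14 Ironridge=16 → close Briarlake (overflow 17)
  23÷3 = 7 each, +1 to first 2
Round 4: Elkhorn=33 Hollowpine=22 Ironridge=23 → close Elkhorn (overflow 23)
  33÷2 = 16 each, +1 to first 1
Round 5: Hollowpine=39 Ironridge=39 → close Hollowpine (overflow 34)
  39÷1 = 39 each, +1 to first 0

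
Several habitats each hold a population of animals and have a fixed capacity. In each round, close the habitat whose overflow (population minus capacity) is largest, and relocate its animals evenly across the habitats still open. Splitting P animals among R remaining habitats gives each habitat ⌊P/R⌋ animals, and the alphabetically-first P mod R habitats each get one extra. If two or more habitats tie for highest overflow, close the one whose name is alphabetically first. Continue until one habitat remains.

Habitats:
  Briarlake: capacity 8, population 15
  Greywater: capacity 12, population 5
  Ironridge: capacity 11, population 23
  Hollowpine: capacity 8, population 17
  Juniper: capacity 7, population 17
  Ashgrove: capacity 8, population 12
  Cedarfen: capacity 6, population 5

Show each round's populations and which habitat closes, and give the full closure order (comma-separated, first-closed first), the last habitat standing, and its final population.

Round 1: Ashgrove=12 Briarlake=15 Cedarfen=5 Greywater=5 Hollowpine=17 Ironridge=23 Juniper=17 → close Ironridge (overflow 12)
  23÷6 = 3 each, +1 to first 5
Round 2: Ashgrove=16 Briarlake=19 Cedarfen=9 Greywater=9 Hollowpine=21 Juniper=20 → close Hollowpine (overflow 13)
  21÷5 = 4 each, +1 to first 1
Round 3: Ashgrove=21 Briarlake=23 Cedarfen=13 Greywater=13 Juniper=24 → close Juniper (overflow 17)
  24÷4 = 6 each, +1 to first 0
Round 4: Ashgrove=27 Briarlake=29 Cedarfen=19 Greywater=19 → close Briarlake (overflow 21)
  29÷3 = 9 each, +1 to first 2
Round 5: Ashgrove=37 Cedarfen=29 Greywater=28 → close Ashgrove (overflow 29)
  37÷2 = 18 each, +1 to first 1
Round 6: Cedarfen=48 Greywater=46 → close Cedarfen (overflow 42)
  48÷1 = 48 each, +1 to first 0

Closure order: Ironridge, Hollowpine, Juniper, Briarlake, Ashgrove, Cedarfen
Last habitat: Greywater with 94 animals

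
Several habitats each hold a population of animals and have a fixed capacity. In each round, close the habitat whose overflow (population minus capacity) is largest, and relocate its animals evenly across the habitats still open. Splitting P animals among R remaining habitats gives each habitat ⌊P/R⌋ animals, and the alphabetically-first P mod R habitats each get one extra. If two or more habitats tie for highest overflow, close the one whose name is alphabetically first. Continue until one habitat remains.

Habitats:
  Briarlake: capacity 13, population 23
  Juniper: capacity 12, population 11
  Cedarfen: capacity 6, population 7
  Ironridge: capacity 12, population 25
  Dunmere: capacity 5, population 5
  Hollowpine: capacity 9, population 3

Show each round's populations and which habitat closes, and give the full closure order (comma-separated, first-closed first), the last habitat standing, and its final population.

Round 1: Briarlake=23 Cedarfen=7 Dunmere=5 Hollowpine=3 Ironridge=25 Juniper=11 → close Ironridge (overflow 13)
  25÷5 = 5 each, +1 to first 0
Round 2: Briarlake=28 Cedarfen=12 Dunmere=10 Hollowpine=8 Juniper=16 → close Briarlake (overflow 15)
  28÷4 = 7 each, +1 to first 0
Round 3: Cedarfen=19 Dunmere=17 Hollowpine=15 Juniper=23 → close Cedarfen (overflow 13)
  19÷3 = 6 each, +1 to first 1
Round 4: Dunmere=24 Hollowpine=21 Juniper=29 → close Dunmere (overflow 19)
  24÷2 = 12 each, +1 to first 0
Round 5: Hollowpine=33 Juniper=41 → close Juniper (overflow 29)
  41÷1 = 41 each, +1 to first 0

Closure order: Ironridge, Briarlake, Cedarfen, Dunmere, Juniper
Last habitat: Hollowpine with 74 animals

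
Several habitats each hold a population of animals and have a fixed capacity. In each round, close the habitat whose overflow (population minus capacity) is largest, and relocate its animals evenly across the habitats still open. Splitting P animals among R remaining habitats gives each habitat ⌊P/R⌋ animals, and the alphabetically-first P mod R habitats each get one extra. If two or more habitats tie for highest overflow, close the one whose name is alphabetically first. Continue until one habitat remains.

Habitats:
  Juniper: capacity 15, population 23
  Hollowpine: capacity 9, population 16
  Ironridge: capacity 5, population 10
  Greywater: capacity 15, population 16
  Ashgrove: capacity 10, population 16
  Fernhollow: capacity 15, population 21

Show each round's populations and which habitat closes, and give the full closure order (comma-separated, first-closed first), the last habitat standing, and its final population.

Round 1: Ashgrove=16 Fernhollow=21 Greywater=16 Hollowpine=16 Ironridge=10 Juniper=23 → close Juniper (overflow 8)
  23÷5 = 4 each, +1 to first 3
Round 2: Ashgrove=21 Fernhollow=26 Greywater=21 Hollowpine=20 Ironridge=14 → close Ashgrove (overflow 11)
  21÷4 = 5 each, +1 to first 1
Round 3: Fernhollow=32 Greywater=26 Hollowpine=25 Ironridge=19 → close Fernhollow (overflow 17)
  32÷3 = 10 each, +1 to first 2
Round 4: Greywater=37 Hollowpine=36 Ironridge=29 → close Hollowpine (overflow 27)
  36÷2 = 18 each, +1 to first 0
Round 5: Greywater=55 Ironridge=47 → close Ironridge (overflow 42)
  47÷1 = 47 each, +1 to first 0

Closure order: Juniper, Ashgrove, Fernhollow, Hollowpine, Ironridge
Last habitat: Greywater with 102 animals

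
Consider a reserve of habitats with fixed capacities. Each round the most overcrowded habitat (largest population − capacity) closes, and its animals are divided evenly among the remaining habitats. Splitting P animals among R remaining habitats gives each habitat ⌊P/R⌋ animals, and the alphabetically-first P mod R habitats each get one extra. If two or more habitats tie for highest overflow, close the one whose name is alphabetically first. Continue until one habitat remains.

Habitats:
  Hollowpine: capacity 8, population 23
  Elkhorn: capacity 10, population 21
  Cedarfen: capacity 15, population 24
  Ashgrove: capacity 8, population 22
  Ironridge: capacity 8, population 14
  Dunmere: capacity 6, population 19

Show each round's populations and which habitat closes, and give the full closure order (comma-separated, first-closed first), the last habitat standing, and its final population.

Round 1: Ashgrove=22 Cedarfen=24 Dunmere=19 Elkhorn=21 Hollowpine=23 Ironridge=14 → close Hollowpine (overflow 15)
  23÷5 = 4 each, +1 to first 3
Round 2: Ashgrove=27 Cedarfen=29 Dunmere=24 Elkhorn=25 Ironridge=18 → close Ashgrove (overflow 19)
  27÷4 = 6 each, +1 to first 3
Round 3: Cedarfen=36 Dunmere=31 Elkhorn=32 Ironridge=24 → close Dunmere (overflow 25)
  31÷3 = 10 each, +1 to first 1
Round 4: Cedarfen=47 Elkhorn=42 Ironridge=34 → close Cedarfen (overflow 32)
  47÷2 = 23 each, +1 to first 1
Round 5: Elkhorn=66 Ironridge=57 → close Elkhorn (overflow 56)
  66÷1 = 66 each, +1 to first 0

Closure order: Hollowpine, Ashgrove, Dunmere, Cedarfen, Elkhorn
Last habitat: Ironridge with 123 animals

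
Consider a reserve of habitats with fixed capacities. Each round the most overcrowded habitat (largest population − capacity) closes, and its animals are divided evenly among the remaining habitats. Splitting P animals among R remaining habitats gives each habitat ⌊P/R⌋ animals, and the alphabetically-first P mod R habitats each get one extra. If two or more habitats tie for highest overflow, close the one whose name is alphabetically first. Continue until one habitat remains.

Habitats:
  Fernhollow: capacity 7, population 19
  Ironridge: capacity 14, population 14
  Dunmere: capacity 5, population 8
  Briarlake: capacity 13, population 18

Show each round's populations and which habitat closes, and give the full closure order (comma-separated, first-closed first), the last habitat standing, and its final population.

Closure order: Fernhollow, Briarlake, Dunmere
Last habitat: Ironridge with 59 animals

Round 1: Briarlake=18 Dunmere=8 Fernhollow=19 Ironridge=14 → close Fernhollow (overflow 12)
  19÷3 = 6 each, +1 to first 1
Round 2: Briarlake=25 Dunmere=14 Ironridge=20 → close Briarlake (overflow 12)
  25÷2 = 12 each, +1 to first 1
Round 3: Dunmere=27 Ironridge=32 → close Dunmere (overflow 22)
  27÷1 = 27 each, +1 to first 0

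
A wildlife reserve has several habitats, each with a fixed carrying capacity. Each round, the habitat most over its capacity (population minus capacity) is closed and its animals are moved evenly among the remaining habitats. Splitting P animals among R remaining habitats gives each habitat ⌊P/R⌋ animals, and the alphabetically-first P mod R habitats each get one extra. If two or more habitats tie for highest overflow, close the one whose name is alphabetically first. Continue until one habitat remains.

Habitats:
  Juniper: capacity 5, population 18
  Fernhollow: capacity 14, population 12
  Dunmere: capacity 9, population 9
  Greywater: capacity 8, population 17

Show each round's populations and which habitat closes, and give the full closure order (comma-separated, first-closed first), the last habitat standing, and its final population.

Round 1: Dunmere=9 Fernhollow=12 Greywater=17 Juniper=18 → close Juniper (overflow 13)
  18÷3 = 6 each, +1 to first 0
Round 2: Dunmere=15 Fernhollow=18 Greywater=23 → close Greywater (overflow 15)
  23÷2 = 11 each, +1 to first 1
Round 3: Dunmere=27 Fernhollow=29 → close Dunmere (overflow 18)
  27÷1 = 27 each, +1 to first 0

Closure order: Juniper, Greywater, Dunmere
Last habitat: Fernhollow with 56 animals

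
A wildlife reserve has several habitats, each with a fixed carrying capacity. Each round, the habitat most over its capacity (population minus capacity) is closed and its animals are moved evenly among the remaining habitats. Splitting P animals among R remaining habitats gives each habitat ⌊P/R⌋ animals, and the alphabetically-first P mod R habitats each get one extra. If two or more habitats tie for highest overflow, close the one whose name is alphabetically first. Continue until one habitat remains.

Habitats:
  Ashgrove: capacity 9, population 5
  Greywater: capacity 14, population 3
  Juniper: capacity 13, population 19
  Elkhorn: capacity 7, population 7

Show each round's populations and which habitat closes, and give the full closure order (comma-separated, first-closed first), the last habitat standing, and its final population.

Closure order: Juniper, Elkhorn, Ashgrove
Last habitat: Greywater with 34 animals

Round 1: Ashgrove=5 Elkhorn=7 Greywater=3 Juniper=19 → close Juniper (overflow 6)
  19÷3 = 6 each, +1 to first 1
Round 2: Ashgrove=12 Elkhorn=13 Greywater=9 → close Elkhorn (overflow 6)
  13÷2 = 6 each, +1 to first 1
Round 3: Ashgrove=19 Greywater=15 → close Ashgrove (overflow 10)
  19÷1 = 19 each, +1 to first 0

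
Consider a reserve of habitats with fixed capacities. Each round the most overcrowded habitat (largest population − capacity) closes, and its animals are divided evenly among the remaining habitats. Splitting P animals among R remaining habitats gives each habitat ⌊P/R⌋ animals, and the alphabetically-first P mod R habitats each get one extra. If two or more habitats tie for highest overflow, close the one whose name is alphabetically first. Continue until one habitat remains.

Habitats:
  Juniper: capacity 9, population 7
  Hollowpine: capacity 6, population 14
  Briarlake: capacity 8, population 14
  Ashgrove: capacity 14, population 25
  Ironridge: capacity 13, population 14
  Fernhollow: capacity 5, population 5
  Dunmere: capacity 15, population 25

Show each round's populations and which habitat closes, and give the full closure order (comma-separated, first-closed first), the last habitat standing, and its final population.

Closure order: Ashgrove, Dunmere, Hollowpine, Briarlake, Fernhollow, Ironridge
Last habitat: Juniper with 104 animals

Round 1: Ashgrove=25 Briarlake=14 Dunmere=25 Fernhollow=5 Hollowpine=14 Ironridge=14 Juniper=7 → close Ashgrove (overflow 11)
  25÷6 = 4 each, +1 to first 1
Round 2: Briarlake=19 Dunmere=29 Fernhollow=9 Hollowpine=18 Ironridge=18 Juniper=11 → close Dunmere (overflow 14)
  29÷5 = 5 each, +1 to first 4
Round 3: Briarlake=25 Fernhollow=15 Hollowpine=24 Ironridge=24 Juniper=16 → close Hollowpine (overflow 18)
  24÷4 = 6 each, +1 to first 0
Round 4: Briarlake=31 Fernhollow=21 Ironridge=30 Juniper=22 → close Briarlake (overflow 23)
  31÷3 = 10 each, +1 to first 1
Round 5: Fernhollow=32 Ironridge=40 Juniper=32 → close Fernhollow (overflow 27)
  32÷2 = 16 each, +1 to first 0
Round 6: Ironridge=56 Juniper=48 → close Ironridge (overflow 43)
  56÷1 = 56 each, +1 to first 0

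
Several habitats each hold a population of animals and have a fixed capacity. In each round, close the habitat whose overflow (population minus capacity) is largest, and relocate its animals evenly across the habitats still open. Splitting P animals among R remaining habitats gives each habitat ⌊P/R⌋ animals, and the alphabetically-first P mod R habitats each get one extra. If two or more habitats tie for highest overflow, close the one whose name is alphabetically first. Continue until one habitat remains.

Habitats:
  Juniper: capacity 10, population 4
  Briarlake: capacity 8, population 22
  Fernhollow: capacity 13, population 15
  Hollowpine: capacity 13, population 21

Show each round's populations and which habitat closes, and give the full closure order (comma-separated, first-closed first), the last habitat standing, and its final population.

Round 1: Briarlake=22 Fernhollow=15 Hollowpine=21 Juniper=4 → close Briarlake (overflow 14)
  22÷3 = 7 each, +1 to first 1
Round 2: Fernhollow=23 Hollowpine=28 Juniper=11 → close Hollowpine (overflow 15)
  28÷2 = 14 each, +1 to first 0
Round 3: Fernhollow=37 Juniper=25 → close Fernhollow (overflow 24)
  37÷1 = 37 each, +1 to first 0

Closure order: Briarlake, Hollowpine, Fernhollow
Last habitat: Juniper with 62 animals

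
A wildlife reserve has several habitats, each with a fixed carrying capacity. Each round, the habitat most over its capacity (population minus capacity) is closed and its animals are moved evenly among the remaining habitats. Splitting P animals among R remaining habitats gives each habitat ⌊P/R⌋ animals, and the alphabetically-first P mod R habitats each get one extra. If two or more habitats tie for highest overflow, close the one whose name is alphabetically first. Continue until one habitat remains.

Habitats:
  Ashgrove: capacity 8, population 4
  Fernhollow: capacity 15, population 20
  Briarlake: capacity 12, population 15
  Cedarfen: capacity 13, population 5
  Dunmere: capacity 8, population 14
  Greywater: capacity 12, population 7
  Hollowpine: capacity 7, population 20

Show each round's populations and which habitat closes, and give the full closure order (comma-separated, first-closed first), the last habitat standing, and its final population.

Round 1: Ashgrove=4 Briarlake=15 Cedarfen=5 Dunmere=14 Fernhollow=20 Greywater=7 Hollowpine=20 → close Hollowpine (overflow 13)
  20÷6 = 3 each, +1 to first 2
Round 2: Ashgrove=8 Briarlake=19 Cedarfen=8 Dunmere=17 Fernhollow=23 Greywater=10 → close Dunmere (overflow 9)
  17÷5 = 3 each, +1 to first 2
Round 3: Ashgrove=12 Briarlake=23 Cedarfen=11 Fernhollow=26 Greywater=13 → close Briarlake (overflow 11)
  23÷4 = 5 each, +1 to first 3
Round 4: Ashgrove=18 Cedarfen=17 Fernhollow=32 Greywater=18 → close Fernhollow (overflow 17)
  32÷3 = 10 each, +1 to first 2
Round 5: Ashgrove=29 Cedarfen=28 Greywater=28 → close Ashgrove (overflow 21)
  29÷2 = 14 each, +1 to first 1
Round 6: Cedarfen=43 Greywater=42 → close Cedarfen (overflow 30)
  43÷1 = 43 each, +1 to first 0

Closure order: Hollowpine, Dunmere, Briarlake, Fernhollow, Ashgrove, Cedarfen
Last habitat: Greywater with 85 animals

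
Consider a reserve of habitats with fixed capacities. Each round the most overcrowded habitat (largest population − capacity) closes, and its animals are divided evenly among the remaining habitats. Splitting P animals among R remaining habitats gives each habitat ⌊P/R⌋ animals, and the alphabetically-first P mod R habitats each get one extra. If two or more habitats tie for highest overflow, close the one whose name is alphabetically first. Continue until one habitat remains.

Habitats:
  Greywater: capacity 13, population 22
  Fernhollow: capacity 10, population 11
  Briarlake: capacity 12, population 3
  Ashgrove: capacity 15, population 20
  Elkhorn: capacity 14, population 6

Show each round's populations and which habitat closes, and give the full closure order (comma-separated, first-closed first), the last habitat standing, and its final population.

Closure order: Greywater, Ashgrove, Fernhollow, Briarlake
Last habitat: Elkhorn with 62 animals

Round 1: Ashgrove=20 Briarlake=3 Elkhorn=6 Fernhollow=11 Greywater=22 → close Greywater (overflow 9)
  22÷4 = 5 each, +1 to first 2
Round 2: Ashgrove=26 Briarlake=9 Elkhorn=11 Fernhollow=16 → close Ashgrove (overflow 11)
  26÷3 = 8 each, +1 to first 2
Round 3: Briarlake=18 Elkhorn=20 Fernhollow=24 → close Fernhollow (overflow 14)
  24÷2 = 12 each, +1 to first 0
Round 4: Briarlake=30 Elkhorn=32 → close Briarlake (overflow 18)
  30÷1 = 30 each, +1 to first 0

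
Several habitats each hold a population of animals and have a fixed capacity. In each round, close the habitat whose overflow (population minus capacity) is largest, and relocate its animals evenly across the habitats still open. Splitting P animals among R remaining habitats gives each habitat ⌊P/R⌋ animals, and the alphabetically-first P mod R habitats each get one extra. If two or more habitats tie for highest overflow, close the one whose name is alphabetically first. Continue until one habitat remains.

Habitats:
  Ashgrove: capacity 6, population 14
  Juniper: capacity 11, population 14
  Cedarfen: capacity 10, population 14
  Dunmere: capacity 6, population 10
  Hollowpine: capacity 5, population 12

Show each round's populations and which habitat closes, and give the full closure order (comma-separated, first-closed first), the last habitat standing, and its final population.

Round 1: Ashgrove=14 Cedarfen=14 Dunmere=10 Hollowpine=12 Juniper=14 → close Ashgrove (overflow 8)
  14÷4 = 3 each, +1 to first 2
Round 2: Cedarfen=18 Dunmere=14 Hollowpine=15 Juniper=17 → close Hollowpine (overflow 10)
  15÷3 = 5 each, +1 to first 0
Round 3: Cedarfen=23 Dunmere=19 Juniper=22 → close Cedarfen (overflow 13)
  23÷2 = 11 each, +1 to first 1
Round 4: Dunmere=31 Juniper=33 → close Dunmere (overflow 25)
  31÷1 = 31 each, +1 to first 0

Closure order: Ashgrove, Hollowpine, Cedarfen, Dunmere
Last habitat: Juniper with 64 animals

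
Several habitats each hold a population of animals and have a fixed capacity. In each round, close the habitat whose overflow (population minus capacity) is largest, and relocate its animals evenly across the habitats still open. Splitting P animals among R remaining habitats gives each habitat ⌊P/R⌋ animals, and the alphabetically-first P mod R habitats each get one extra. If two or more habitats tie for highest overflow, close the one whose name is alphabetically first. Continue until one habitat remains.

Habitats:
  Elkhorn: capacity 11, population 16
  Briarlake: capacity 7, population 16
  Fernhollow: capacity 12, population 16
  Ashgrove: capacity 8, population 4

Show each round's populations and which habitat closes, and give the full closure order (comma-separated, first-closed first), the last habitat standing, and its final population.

Closure order: Briarlake, Elkhorn, Fernhollow
Last habitat: Ashgrove with 52 animals

Round 1: Ashgrove=4 Briarlake=16 Elkhorn=16 Fernhollow=16 → close Briarlake (overflow 9)
  16÷3 = 5 each, +1 to first 1
Round 2: Ashgrove=10 Elkhorn=21 Fernhollow=21 → close Elkhorn (overflow 10)
  21÷2 = 10 each, +1 to first 1
Round 3: Ashgrove=21 Fernhollow=31 → close Fernhollow (overflow 19)
  31÷1 = 31 each, +1 to first 0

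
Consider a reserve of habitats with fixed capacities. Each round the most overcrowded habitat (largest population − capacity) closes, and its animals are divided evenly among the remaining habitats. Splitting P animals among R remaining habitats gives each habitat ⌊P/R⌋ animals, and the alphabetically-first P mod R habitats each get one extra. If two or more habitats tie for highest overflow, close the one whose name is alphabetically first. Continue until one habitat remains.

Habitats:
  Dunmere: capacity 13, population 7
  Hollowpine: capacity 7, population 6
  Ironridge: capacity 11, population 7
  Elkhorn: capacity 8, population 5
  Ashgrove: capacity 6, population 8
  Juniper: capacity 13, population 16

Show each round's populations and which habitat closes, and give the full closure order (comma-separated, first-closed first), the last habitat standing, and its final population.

Closure order: Juniper, Ashgrove, Hollowpine, Elkhorn, Ironridge
Last habitat: Dunmere with 49 animals

Round 1: Ashgrove=8 Dunmere=7 Elkhorn=5 Hollowpine=6 Ironridge=7 Juniper=16 → close Juniper (overflow 3)
  16÷5 = 3 each, +1 to first 1
Round 2: Ashgrove=12 Dunmere=10 Elkhorn=8 Hollowpine=9 Ironridge=10 → close Ashgrove (overflow 6)
  12÷4 = 3 each, +1 to first 0
Round 3: Dunmere=13 Elkhorn=11 Hollowpine=12 Ironridge=13 → close Hollowpine (overflow 5)
  12÷3 = 4 each, +1 to first 0
Round 4: Dunmere=17 Elkhorn=15 Ironridge=17 → close Elkhorn (overflow 7)
  15÷2 = 7 each, +1 to first 1
Round 5: Dunmere=25 Ironridge=24 → close Ironridge (overflow 13)
  24÷1 = 24 each, +1 to first 0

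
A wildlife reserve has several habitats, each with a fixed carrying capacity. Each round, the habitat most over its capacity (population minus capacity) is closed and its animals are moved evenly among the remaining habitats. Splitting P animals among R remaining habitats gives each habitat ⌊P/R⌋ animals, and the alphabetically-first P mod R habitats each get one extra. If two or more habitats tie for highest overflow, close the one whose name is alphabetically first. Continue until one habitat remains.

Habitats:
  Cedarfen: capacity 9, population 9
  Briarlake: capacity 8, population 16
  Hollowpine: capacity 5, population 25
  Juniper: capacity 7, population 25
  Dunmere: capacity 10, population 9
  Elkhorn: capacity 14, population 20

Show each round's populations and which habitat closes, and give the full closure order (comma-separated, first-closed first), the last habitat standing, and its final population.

Closure order: Hollowpine, Juniper, Briarlake, Elkhorn, Cedarfen
Last habitat: Dunmere with 104 animals

Round 1: Briarlake=16 Cedarfen=9 Dunmere=9 Elkhorn=20 Hollowpine=25 Juniper=25 → close Hollowpine (overflow 20)
  25÷5 = 5 each, +1 to first 0
Round 2: Briarlake=21 Cedarfen=14 Dunmere=14 Elkhorn=25 Juniper=30 → close Juniper (overflow 23)
  30÷4 = 7 each, +1 to first 2
Round 3: Briarlake=29 Cedarfen=22 Dunmere=21 Elkhorn=32 → close Briarlake (overflow 21)
  29÷3 = 9 each, +1 to first 2
Round 4: Cedarfen=32 Dunmere=31 Elkhorn=41 → close Elkhorn (overflow 27)
  41÷2 = 20 each, +1 to first 1
Round 5: Cedarfen=53 Dunmere=51 → close Cedarfen (overflow 44)
  53÷1 = 53 each, +1 to first 0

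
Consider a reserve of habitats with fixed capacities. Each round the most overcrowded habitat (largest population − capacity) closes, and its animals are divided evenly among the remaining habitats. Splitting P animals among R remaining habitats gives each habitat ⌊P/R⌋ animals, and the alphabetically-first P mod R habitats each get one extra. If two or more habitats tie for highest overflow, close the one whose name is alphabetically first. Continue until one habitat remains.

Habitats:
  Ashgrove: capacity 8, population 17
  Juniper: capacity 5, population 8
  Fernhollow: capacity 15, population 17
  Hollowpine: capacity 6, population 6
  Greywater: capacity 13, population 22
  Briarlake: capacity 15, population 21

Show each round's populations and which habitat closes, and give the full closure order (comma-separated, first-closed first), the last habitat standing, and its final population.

Round 1: Ashgrove=17 Briarlake=21 Fernhollow=17 Greywater=22 Hollowpine=6 Juniper=8 → close Ashgrove (overflow 9)
  17÷5 = 3 each, +1 to first 2
Round 2: Briarlake=25 Fernhollow=21 Greywater=25 Hollowpine=9 Juniper=11 → close Greywater (overflow 12)
  25÷4 = 6 each, +1 to first 1
Round 3: Briarlake=32 Fernhollow=27 Hollowpine=15 Juniper=17 → close Briarlake (overflow 17)
  32÷3 = 10 each, +1 to first 2
Round 4: Fernhollow=38 Hollowpine=26 Juniper=27 → close Fernhollow (overflow 23)
  38÷2 = 19 each, +1 to first 0
Round 5: Hollowpine=45 Juniper=46 → close Juniper (overflow 41)
  46÷1 = 46 each, +1 to first 0

Closure order: Ashgrove, Greywater, Briarlake, Fernhollow, Juniper
Last habitat: Hollowpine with 91 animals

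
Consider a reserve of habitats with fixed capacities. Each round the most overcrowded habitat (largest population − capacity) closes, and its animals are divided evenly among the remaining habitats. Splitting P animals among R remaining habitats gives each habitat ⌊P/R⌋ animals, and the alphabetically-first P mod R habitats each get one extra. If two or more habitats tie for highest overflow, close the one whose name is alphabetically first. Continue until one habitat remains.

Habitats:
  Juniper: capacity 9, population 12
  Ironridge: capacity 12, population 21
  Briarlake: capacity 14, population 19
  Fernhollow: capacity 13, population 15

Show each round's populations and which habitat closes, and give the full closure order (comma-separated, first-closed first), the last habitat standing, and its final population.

Round 1: Briarlake=19 Fernhollow=15 Ironridge=21 Juniper=12 → close Ironridge (overflow 9)
  21÷3 = 7 each, +1 to first 0
Round 2: Briarlake=26 Fernhollow=22 Juniper=19 → close Briarlake (overflow 12)
  26÷2 = 13 each, +1 to first 0
Round 3: Fernhollow=35 Juniper=32 → close Juniper (overflow 23)
  32÷1 = 32 each, +1 to first 0

Closure order: Ironridge, Briarlake, Juniper
Last habitat: Fernhollow with 67 animals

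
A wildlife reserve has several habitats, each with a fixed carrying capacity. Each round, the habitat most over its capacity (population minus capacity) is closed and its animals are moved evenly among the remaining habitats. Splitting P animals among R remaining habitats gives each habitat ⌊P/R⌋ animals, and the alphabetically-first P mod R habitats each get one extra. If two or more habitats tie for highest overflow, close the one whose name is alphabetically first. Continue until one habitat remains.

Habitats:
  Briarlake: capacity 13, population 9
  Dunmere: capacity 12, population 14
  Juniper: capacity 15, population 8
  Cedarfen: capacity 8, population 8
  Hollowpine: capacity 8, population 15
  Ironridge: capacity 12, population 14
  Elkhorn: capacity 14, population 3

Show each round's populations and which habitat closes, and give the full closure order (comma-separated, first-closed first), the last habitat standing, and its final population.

Closure order: Hollowpine, Dunmere, Cedarfen, Ironridge, Briarlake, Juniper
Last habitat: Elkhorn with 71 animals

Round 1: Briarlake=9 Cedarfen=8 Dunmere=14 Elkhorn=3 Hollowpine=15 Ironridge=14 Juniper=8 → close Hollowpine (overflow 7)
  15÷6 = 2 each, +1 to first 3
Round 2: Briarlake=12 Cedarfen=11 Dunmere=17 Elkhorn=5 Ironridge=16 Juniper=10 → close Dunmere (overflow 5)
  17÷5 = 3 each, +1 to first 2
Round 3: Briarlake=16 Cedarfen=15 Elkhorn=8 Ironridge=19 Juniper=13 → close Cedarfen (overflow 7)
  15÷4 = 3 each, +1 to first 3
Round 4: Briarlake=20 Elkhorn=12 Ironridge=23 Juniper=16 → close Ironridge (overflow 11)
  23÷3 = 7 each, +1 to first 2
Round 5: Briarlake=28 Elkhorn=20 Juniper=23 → close Briarlake (overflow 15)
  28÷2 = 14 each, +1 to first 0
Round 6: Elkhorn=34 Juniper=37 → close Juniper (overflow 22)
  37÷1 = 37 each, +1 to first 0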